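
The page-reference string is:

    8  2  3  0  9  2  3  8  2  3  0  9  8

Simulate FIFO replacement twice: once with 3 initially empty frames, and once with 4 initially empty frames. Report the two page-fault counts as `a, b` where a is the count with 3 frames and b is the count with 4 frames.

10, 11

3 frames: F F F F F F F F . . F F . → 10 faults.
4 frames: F F F F F . . F F F F F F → 11 faults.
11 > 10: adding a frame increased faults — Belady's anomaly.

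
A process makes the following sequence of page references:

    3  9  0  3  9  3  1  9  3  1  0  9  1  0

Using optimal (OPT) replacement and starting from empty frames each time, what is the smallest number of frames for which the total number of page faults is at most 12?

2

f=1: 14 faults
f=2: 9 faults
f=3: 5 faults
f=4: 4 faults
Smallest f with faults ≤ 12 is 2.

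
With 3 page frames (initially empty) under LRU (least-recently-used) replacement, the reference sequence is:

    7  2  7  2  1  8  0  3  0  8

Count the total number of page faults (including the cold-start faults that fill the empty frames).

6

7 -> miss, frames {7}
2 -> miss, frames {7,2}
7 -> hit
2 -> hit
1 -> miss, frames {7,2,1}
8 -> miss, evict 7, frames {2,1,8}
0 -> miss, evict 2, frames {1,8,0}
3 -> miss, evict 1, frames {8,0,3}
0 -> hit
8 -> hit
Page faults: 6.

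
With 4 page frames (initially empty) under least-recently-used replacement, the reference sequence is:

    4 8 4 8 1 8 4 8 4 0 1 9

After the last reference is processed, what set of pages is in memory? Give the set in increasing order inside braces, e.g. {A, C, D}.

{0, 1, 4, 9}

4: fault, frames [4]
8: fault, frames [4, 8]
4: hit
8: hit
1: fault, frames [4, 8, 1]
8: hit
4: hit
8: hit
4: hit
0: fault, frames [1, 8, 4, 0]
1: hit
9: fault, evict 8, frames [4, 0, 1, 9]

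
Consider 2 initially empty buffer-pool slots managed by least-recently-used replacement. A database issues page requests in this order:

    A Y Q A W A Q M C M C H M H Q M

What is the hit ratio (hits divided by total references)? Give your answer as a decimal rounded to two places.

0.25

A: fault, frames (A)
Y: fault, frames (A Y)
Q: fault, evict A, frames (Y Q)
A: fault, evict Y, frames (Q A)
W: fault, evict Q, frames (A W)
A: hit
Q: fault, evict W, frames (A Q)
M: fault, evict A, frames (Q M)
C: fault, evict Q, frames (M C)
M: hit
C: hit
H: fault, evict M, frames (C H)
M: fault, evict C, frames (H M)
H: hit
Q: fault, evict M, frames (H Q)
M: fault, evict H, frames (Q M)
Hits: 4 of 16 references → 4/16 = 0.2500.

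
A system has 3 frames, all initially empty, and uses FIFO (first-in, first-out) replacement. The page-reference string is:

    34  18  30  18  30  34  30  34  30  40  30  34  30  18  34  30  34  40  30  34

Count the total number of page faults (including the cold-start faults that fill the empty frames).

9

34 -> fault, frames (34)
18 -> fault, frames (34 18)
30 -> fault, frames (34 18 30)
18 -> hit
30 -> hit
34 -> hit
30 -> hit
34 -> hit
30 -> hit
40 -> fault, evict 34, frames (18 30 40)
30 -> hit
34 -> fault, evict 18, frames (30 40 34)
30 -> hit
18 -> fault, evict 30, frames (40 34 18)
34 -> hit
30 -> fault, evict 40, frames (34 18 30)
34 -> hit
40 -> fault, evict 34, frames (18 30 40)
30 -> hit
34 -> fault, evict 18, frames (30 40 34)
Page faults: 9.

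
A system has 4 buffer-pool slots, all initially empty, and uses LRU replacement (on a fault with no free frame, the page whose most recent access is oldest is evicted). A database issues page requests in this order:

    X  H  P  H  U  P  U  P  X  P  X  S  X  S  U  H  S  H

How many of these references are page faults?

X → fault, frames [X]
H → fault, frames [X, H]
P → fault, frames [X, H, P]
H → hit
U → fault, frames [X, P, H, U]
P → hit
U → hit
P → hit
X → hit
P → hit
X → hit
S → fault, evict H, frames [U, P, X, S]
X → hit
S → hit
U → hit
H → fault, evict P, frames [X, S, U, H]
S → hit
H → hit
Page faults: 6.

6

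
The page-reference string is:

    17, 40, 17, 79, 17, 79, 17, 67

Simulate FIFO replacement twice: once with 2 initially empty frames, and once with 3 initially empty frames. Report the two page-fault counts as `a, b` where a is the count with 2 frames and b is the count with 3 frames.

2 frames: F F . F F . . F → 5 faults.
3 frames: F F . F . . . F → 4 faults.
4 < 5: adding a frame reduced faults, as is typical.

5, 4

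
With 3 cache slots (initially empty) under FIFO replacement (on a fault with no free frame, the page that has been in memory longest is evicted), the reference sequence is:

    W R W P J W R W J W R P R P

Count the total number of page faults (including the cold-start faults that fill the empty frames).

W: miss, frames (W)
R: miss, frames (W R)
W: hit
P: miss, frames (W R P)
J: miss, evict W, frames (R P J)
W: miss, evict R, frames (P J W)
R: miss, evict P, frames (J W R)
W: hit
J: hit
W: hit
R: hit
P: miss, evict J, frames (W R P)
R: hit
P: hit
Page faults: 7.

7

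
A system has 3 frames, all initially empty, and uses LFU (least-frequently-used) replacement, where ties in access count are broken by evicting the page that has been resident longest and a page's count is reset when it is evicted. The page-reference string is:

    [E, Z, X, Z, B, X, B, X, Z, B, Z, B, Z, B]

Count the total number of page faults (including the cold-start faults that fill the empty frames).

E -> miss, frames [E]
Z -> miss, frames [E, Z]
X -> miss, frames [E, Z, X]
Z -> hit
B -> miss, evict E, frames [Z, X, B]
X -> hit
B -> hit
X -> hit
Z -> hit
B -> hit
Z -> hit
B -> hit
Z -> hit
B -> hit
Page faults: 4.

4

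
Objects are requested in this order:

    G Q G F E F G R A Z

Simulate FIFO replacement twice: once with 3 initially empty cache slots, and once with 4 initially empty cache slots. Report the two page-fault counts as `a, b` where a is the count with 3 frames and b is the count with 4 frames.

3 frames: F F . F F . F F F F → 8 faults.
4 frames: F F . F F . . F F F → 7 faults.
7 < 8: adding a frame reduced faults, as is typical.

8, 7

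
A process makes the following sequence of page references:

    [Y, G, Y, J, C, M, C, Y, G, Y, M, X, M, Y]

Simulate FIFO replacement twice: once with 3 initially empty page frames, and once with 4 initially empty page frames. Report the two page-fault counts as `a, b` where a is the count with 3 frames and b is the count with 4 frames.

3 frames: F F . F F F . F F . . F F F → 10 faults.
4 frames: F F . F F F . F F . . F . . → 8 faults.
8 < 10: adding a frame reduced faults, as is typical.

10, 8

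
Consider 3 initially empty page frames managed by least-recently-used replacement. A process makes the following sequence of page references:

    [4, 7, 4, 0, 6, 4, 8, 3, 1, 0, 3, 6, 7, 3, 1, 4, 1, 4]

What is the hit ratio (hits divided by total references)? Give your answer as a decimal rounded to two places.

0.33

4 → miss, frames {4}
7 → miss, frames {4,7}
4 → hit
0 → miss, frames {7,4,0}
6 → miss, evict 7, frames {4,0,6}
4 → hit
8 → miss, evict 0, frames {6,4,8}
3 → miss, evict 6, frames {4,8,3}
1 → miss, evict 4, frames {8,3,1}
0 → miss, evict 8, frames {3,1,0}
3 → hit
6 → miss, evict 1, frames {0,3,6}
7 → miss, evict 0, frames {3,6,7}
3 → hit
1 → miss, evict 6, frames {7,3,1}
4 → miss, evict 7, frames {3,1,4}
1 → hit
4 → hit
Hits: 6 of 18 references → 6/18 = 0.3333.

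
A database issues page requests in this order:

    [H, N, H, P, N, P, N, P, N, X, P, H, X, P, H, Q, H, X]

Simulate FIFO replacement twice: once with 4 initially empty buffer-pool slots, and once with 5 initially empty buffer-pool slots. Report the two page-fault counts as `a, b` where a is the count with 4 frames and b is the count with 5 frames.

4 frames: F F . F . . . . . F . . . . . F F . → 6 faults.
5 frames: F F . F . . . . . F . . . . . F . . → 5 faults.
5 < 6: adding a frame reduced faults, as is typical.

6, 5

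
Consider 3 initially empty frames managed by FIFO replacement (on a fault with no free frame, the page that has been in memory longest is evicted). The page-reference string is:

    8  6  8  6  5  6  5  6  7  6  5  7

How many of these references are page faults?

8 -> fault, frames (8)
6 -> fault, frames (8 6)
8 -> hit
6 -> hit
5 -> fault, frames (8 6 5)
6 -> hit
5 -> hit
6 -> hit
7 -> fault, evict 8, frames (6 5 7)
6 -> hit
5 -> hit
7 -> hit
Page faults: 4.

4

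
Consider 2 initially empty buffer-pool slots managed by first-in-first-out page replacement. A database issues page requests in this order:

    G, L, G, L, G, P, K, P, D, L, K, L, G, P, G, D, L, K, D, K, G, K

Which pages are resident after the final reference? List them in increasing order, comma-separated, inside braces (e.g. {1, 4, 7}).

G: fault, frames (G)
L: fault, frames (G L)
G: hit
L: hit
G: hit
P: fault, evict G, frames (L P)
K: fault, evict L, frames (P K)
P: hit
D: fault, evict P, frames (K D)
L: fault, evict K, frames (D L)
K: fault, evict D, frames (L K)
L: hit
G: fault, evict L, frames (K G)
P: fault, evict K, frames (G P)
G: hit
D: fault, evict G, frames (P D)
L: fault, evict P, frames (D L)
K: fault, evict D, frames (L K)
D: fault, evict L, frames (K D)
K: hit
G: fault, evict K, frames (D G)
K: fault, evict D, frames (G K)

{G, K}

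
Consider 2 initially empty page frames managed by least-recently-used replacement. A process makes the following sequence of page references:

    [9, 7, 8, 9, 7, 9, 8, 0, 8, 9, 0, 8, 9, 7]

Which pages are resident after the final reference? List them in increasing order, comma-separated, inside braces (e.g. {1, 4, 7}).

{7, 9}

9: miss, frames (9)
7: miss, frames (9 7)
8: miss, evict 9, frames (7 8)
9: miss, evict 7, frames (8 9)
7: miss, evict 8, frames (9 7)
9: hit
8: miss, evict 7, frames (9 8)
0: miss, evict 9, frames (8 0)
8: hit
9: miss, evict 0, frames (8 9)
0: miss, evict 8, frames (9 0)
8: miss, evict 9, frames (0 8)
9: miss, evict 0, frames (8 9)
7: miss, evict 8, frames (9 7)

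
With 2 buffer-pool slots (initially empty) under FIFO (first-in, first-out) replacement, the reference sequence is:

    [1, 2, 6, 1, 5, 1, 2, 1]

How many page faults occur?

1 → fault, frames (1)
2 → fault, frames (1 2)
6 → fault, evict 1, frames (2 6)
1 → fault, evict 2, frames (6 1)
5 → fault, evict 6, frames (1 5)
1 → hit
2 → fault, evict 1, frames (5 2)
1 → fault, evict 5, frames (2 1)
Page faults: 7.

7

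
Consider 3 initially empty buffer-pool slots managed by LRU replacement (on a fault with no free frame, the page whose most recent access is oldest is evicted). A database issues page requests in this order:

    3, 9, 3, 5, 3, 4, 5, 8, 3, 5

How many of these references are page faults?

3 -> fault, frames (3)
9 -> fault, frames (3 9)
3 -> hit
5 -> fault, frames (9 3 5)
3 -> hit
4 -> fault, evict 9, frames (5 3 4)
5 -> hit
8 -> fault, evict 3, frames (4 5 8)
3 -> fault, evict 4, frames (5 8 3)
5 -> hit
Page faults: 6.

6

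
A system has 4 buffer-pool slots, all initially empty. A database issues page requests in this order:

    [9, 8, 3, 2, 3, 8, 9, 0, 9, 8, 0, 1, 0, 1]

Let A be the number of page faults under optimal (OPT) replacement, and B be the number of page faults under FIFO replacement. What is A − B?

Under OPT: F F F F . . . F . . . F . . → 6 faults.
Under FIFO: F F F F . . . F F F . F . . → 8 faults.
A − B = 6 − 8 = -2.

-2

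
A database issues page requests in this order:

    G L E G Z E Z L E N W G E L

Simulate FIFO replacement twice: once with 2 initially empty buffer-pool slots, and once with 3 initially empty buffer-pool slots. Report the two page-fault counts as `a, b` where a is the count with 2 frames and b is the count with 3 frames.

2 frames: F F F F F F . F . F F F F F → 12 faults.
3 frames: F F F . F . . . . F F F F F → 9 faults.
9 < 12: adding a frame reduced faults, as is typical.

12, 9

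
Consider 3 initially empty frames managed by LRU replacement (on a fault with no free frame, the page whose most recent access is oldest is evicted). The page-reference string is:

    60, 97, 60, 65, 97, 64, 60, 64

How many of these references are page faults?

60 -> miss, frames (60)
97 -> miss, frames (60 97)
60 -> hit
65 -> miss, frames (97 60 65)
97 -> hit
64 -> miss, evict 60, frames (65 97 64)
60 -> miss, evict 65, frames (97 64 60)
64 -> hit
Page faults: 5.

5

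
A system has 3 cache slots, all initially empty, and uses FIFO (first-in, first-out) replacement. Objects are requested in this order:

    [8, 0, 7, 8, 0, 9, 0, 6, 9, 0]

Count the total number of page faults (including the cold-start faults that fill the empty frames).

6

8 -> fault, frames (8)
0 -> fault, frames (8 0)
7 -> fault, frames (8 0 7)
8 -> hit
0 -> hit
9 -> fault, evict 8, frames (0 7 9)
0 -> hit
6 -> fault, evict 0, frames (7 9 6)
9 -> hit
0 -> fault, evict 7, frames (9 6 0)
Page faults: 6.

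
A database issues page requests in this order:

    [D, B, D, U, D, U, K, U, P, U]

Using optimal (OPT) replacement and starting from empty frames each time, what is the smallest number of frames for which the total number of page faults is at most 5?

f=1: 10 faults
f=2: 5 faults
f=3: 5 faults
f=4: 5 faults
f=5: 5 faults
Smallest f with faults ≤ 5 is 2.

2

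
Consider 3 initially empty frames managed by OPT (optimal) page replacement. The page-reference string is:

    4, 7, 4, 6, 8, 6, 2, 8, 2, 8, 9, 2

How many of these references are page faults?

6

4 → miss, frames (4)
7 → miss, frames (4 7)
4 → hit
6 → miss, frames (4 7 6)
8 → miss, evict 7, frames (4 6 8)
6 → hit
2 → miss, evict 6, frames (4 8 2)
8 → hit
2 → hit
8 → hit
9 → miss, evict 8, frames (4 2 9)
2 → hit
Page faults: 6.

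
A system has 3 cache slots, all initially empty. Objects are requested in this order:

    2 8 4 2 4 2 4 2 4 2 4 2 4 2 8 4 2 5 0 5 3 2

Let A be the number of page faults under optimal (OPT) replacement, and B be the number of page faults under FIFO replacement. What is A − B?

-1

Under OPT: F F F . . . . . . . . . . . . . . F F . F . → 6 faults.
Under FIFO: F F F . . . . . . . . . . . . . . F F . F F → 7 faults.
A − B = 6 − 7 = -1.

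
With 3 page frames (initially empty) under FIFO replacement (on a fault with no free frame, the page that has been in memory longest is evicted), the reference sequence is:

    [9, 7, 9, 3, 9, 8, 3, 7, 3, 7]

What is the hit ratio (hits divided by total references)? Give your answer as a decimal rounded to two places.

9 → miss, frames [9]
7 → miss, frames [9, 7]
9 → hit
3 → miss, frames [9, 7, 3]
9 → hit
8 → miss, evict 9, frames [7, 3, 8]
3 → hit
7 → hit
3 → hit
7 → hit
Hits: 6 of 10 references → 6/10 = 0.6000.

0.60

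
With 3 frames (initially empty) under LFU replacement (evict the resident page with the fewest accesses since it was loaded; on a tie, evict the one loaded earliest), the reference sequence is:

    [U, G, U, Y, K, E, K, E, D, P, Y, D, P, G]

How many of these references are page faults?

U -> fault, frames [U]
G -> fault, frames [U, G]
U -> hit
Y -> fault, frames [U, G, Y]
K -> fault, evict G, frames [U, Y, K]
E -> fault, evict Y, frames [U, K, E]
K -> hit
E -> hit
D -> fault, evict U, frames [K, E, D]
P -> fault, evict D, frames [K, E, P]
Y -> fault, evict P, frames [K, E, Y]
D -> fault, evict Y, frames [K, E, D]
P -> fault, evict D, frames [K, E, P]
G -> fault, evict P, frames [K, E, G]
Page faults: 11.

11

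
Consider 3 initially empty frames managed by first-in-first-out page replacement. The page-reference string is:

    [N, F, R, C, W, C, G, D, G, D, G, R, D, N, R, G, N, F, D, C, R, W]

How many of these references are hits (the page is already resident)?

N → miss, frames [N]
F → miss, frames [N, F]
R → miss, frames [N, F, R]
C → miss, evict N, frames [F, R, C]
W → miss, evict F, frames [R, C, W]
C → hit
G → miss, evict R, frames [C, W, G]
D → miss, evict C, frames [W, G, D]
G → hit
D → hit
G → hit
R → miss, evict W, frames [G, D, R]
D → hit
N → miss, evict G, frames [D, R, N]
R → hit
G → miss, evict D, frames [R, N, G]
N → hit
F → miss, evict R, frames [N, G, F]
D → miss, evict N, frames [G, F, D]
C → miss, evict G, frames [F, D, C]
R → miss, evict F, frames [D, C, R]
W → miss, evict D, frames [C, R, W]
Hits: 7.

7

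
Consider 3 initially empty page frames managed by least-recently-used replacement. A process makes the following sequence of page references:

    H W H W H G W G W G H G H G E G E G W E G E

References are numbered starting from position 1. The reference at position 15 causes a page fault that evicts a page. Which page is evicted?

pos 1: H → fault, frames {H}
pos 2: W → fault, frames {H,W}
pos 3: H → hit
pos 4: W → hit
pos 5: H → hit
pos 6: G → fault, frames {W,H,G}
pos 7: W → hit
pos 8: G → hit
pos 9: W → hit
pos 10: G → hit
pos 11: H → hit
pos 12: G → hit
pos 13: H → hit
pos 14: G → hit
pos 15: E → fault, evict W, frames {H,G,E}
At position 15, page W is evicted.

W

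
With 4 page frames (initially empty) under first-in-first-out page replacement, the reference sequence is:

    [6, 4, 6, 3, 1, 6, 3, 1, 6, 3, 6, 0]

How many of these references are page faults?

6 -> fault, frames (6)
4 -> fault, frames (6 4)
6 -> hit
3 -> fault, frames (6 4 3)
1 -> fault, frames (6 4 3 1)
6 -> hit
3 -> hit
1 -> hit
6 -> hit
3 -> hit
6 -> hit
0 -> fault, evict 6, frames (4 3 1 0)
Page faults: 5.

5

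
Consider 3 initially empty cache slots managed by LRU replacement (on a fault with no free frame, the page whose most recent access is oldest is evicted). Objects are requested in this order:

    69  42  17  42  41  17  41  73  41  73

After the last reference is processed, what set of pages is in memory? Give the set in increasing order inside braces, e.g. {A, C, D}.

69: fault, frames (69)
42: fault, frames (69 42)
17: fault, frames (69 42 17)
42: hit
41: fault, evict 69, frames (17 42 41)
17: hit
41: hit
73: fault, evict 42, frames (17 41 73)
41: hit
73: hit

{17, 41, 73}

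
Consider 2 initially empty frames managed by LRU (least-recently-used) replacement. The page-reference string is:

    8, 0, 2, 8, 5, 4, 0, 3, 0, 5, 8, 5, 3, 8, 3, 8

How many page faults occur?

12

8 → fault, frames {8}
0 → fault, frames {8,0}
2 → fault, evict 8, frames {0,2}
8 → fault, evict 0, frames {2,8}
5 → fault, evict 2, frames {8,5}
4 → fault, evict 8, frames {5,4}
0 → fault, evict 5, frames {4,0}
3 → fault, evict 4, frames {0,3}
0 → hit
5 → fault, evict 3, frames {0,5}
8 → fault, evict 0, frames {5,8}
5 → hit
3 → fault, evict 8, frames {5,3}
8 → fault, evict 5, frames {3,8}
3 → hit
8 → hit
Page faults: 12.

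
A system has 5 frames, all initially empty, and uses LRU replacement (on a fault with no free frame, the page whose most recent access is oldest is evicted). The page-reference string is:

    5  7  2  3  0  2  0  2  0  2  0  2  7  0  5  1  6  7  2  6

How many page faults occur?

8

5: fault, frames [5]
7: fault, frames [5, 7]
2: fault, frames [5, 7, 2]
3: fault, frames [5, 7, 2, 3]
0: fault, frames [5, 7, 2, 3, 0]
2: hit
0: hit
2: hit
0: hit
2: hit
0: hit
2: hit
7: hit
0: hit
5: hit
1: fault, evict 3, frames [2, 7, 0, 5, 1]
6: fault, evict 2, frames [7, 0, 5, 1, 6]
7: hit
2: fault, evict 0, frames [5, 1, 6, 7, 2]
6: hit
Page faults: 8.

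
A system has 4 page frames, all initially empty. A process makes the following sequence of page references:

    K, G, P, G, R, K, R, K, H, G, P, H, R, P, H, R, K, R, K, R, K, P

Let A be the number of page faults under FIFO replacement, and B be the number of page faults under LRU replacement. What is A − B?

Under FIFO: F F F . F . . . F . . . . . . . F . . . . . → 6 faults.
Under LRU: F F F . F . . . F . F . F . . . F . . . . . → 8 faults.
A − B = 6 − 8 = -2.

-2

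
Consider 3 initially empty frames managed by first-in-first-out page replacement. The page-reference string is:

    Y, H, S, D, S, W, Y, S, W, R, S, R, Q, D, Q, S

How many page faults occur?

11

Y → fault, frames [Y]
H → fault, frames [Y, H]
S → fault, frames [Y, H, S]
D → fault, evict Y, frames [H, S, D]
S → hit
W → fault, evict H, frames [S, D, W]
Y → fault, evict S, frames [D, W, Y]
S → fault, evict D, frames [W, Y, S]
W → hit
R → fault, evict W, frames [Y, S, R]
S → hit
R → hit
Q → fault, evict Y, frames [S, R, Q]
D → fault, evict S, frames [R, Q, D]
Q → hit
S → fault, evict R, frames [Q, D, S]
Page faults: 11.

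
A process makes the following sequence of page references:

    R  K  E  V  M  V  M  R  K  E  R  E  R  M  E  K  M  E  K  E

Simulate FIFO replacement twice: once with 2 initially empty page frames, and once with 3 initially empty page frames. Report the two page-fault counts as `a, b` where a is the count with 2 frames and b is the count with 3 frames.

2 frames: F F F F F . . F F F F . . F F F F F F . → 15 faults.
3 frames: F F F F F . . F F F . . . F . . . . . . → 9 faults.
9 < 15: adding a frame reduced faults, as is typical.

15, 9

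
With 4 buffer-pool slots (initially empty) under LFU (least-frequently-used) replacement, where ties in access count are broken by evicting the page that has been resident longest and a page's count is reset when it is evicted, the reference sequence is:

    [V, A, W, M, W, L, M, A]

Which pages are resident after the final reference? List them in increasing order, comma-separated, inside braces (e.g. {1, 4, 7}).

V → fault, frames {V}
A → fault, frames {V,A}
W → fault, frames {V,A,W}
M → fault, frames {V,A,W,M}
W → hit
L → fault, evict V, frames {A,W,M,L}
M → hit
A → hit

{A, L, M, W}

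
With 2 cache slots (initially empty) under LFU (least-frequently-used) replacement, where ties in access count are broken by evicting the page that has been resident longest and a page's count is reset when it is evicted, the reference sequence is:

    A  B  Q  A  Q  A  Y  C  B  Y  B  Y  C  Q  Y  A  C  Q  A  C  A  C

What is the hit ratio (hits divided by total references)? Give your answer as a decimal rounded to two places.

A → fault, frames [A]
B → fault, frames [A, B]
Q → fault, evict A, frames [B, Q]
A → fault, evict B, frames [Q, A]
Q → hit
A → hit
Y → fault, evict Q, frames [A, Y]
C → fault, evict Y, frames [A, C]
B → fault, evict C, frames [A, B]
Y → fault, evict B, frames [A, Y]
B → fault, evict Y, frames [A, B]
Y → fault, evict B, frames [A, Y]
C → fault, evict Y, frames [A, C]
Q → fault, evict C, frames [A, Q]
Y → fault, evict Q, frames [A, Y]
A → hit
C → fault, evict Y, frames [A, C]
Q → fault, evict C, frames [A, Q]
A → hit
C → fault, evict Q, frames [A, C]
A → hit
C → hit
Hits: 6 of 22 references → 6/22 = 0.2727.

0.27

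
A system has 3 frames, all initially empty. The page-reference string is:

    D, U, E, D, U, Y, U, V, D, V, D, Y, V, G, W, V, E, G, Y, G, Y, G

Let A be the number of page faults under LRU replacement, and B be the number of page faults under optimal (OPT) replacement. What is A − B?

3

Under LRU: F F F . . F . F F . . F . F F . F F F . . . → 12 faults.
Under OPT: F F F . . F . F . . . . . F F . F . F . . . → 9 faults.
A − B = 12 − 9 = 3.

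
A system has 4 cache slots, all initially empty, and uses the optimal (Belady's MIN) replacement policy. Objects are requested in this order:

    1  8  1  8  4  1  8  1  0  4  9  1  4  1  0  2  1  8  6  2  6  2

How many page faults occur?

1 → fault, frames (1)
8 → fault, frames (1 8)
1 → hit
8 → hit
4 → fault, frames (1 8 4)
1 → hit
8 → hit
1 → hit
0 → fault, frames (1 8 4 0)
4 → hit
9 → fault, evict 8, frames (1 4 0 9)
1 → hit
4 → hit
1 → hit
0 → hit
2 → fault, evict 9, frames (1 4 0 2)
1 → hit
8 → fault, evict 0, frames (1 4 2 8)
6 → fault, evict 8, frames (1 4 2 6)
2 → hit
6 → hit
2 → hit
Page faults: 8.

8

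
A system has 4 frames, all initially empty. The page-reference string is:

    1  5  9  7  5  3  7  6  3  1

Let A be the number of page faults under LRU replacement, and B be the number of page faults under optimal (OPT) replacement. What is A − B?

Under LRU: F F F F . F . F . F → 7 faults.
Under OPT: F F F F . F . F . . → 6 faults.
A − B = 7 − 6 = 1.

1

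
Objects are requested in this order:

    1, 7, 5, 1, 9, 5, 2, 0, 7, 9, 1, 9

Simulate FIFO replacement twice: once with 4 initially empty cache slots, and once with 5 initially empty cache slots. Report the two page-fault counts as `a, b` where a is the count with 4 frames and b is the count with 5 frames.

4 frames: F F F . F . F F F . F F → 9 faults.
5 frames: F F F . F . F F . . F . → 7 faults.
7 < 9: adding a frame reduced faults, as is typical.

9, 7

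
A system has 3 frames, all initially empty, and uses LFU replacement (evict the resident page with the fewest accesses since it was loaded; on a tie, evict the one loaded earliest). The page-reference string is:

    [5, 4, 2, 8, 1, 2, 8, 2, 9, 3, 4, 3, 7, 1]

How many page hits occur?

5: miss, frames {5}
4: miss, frames {5,4}
2: miss, frames {5,4,2}
8: miss, evict 5, frames {4,2,8}
1: miss, evict 4, frames {2,8,1}
2: hit
8: hit
2: hit
9: miss, evict 1, frames {2,8,9}
3: miss, evict 9, frames {2,8,3}
4: miss, evict 3, frames {2,8,4}
3: miss, evict 4, frames {2,8,3}
7: miss, evict 3, frames {2,8,7}
1: miss, evict 7, frames {2,8,1}
Hits: 3.

3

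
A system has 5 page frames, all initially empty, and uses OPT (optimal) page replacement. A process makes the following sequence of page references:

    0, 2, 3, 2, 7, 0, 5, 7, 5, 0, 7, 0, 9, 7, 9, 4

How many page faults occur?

7

0 -> fault, frames {0}
2 -> fault, frames {0,2}
3 -> fault, frames {0,2,3}
2 -> hit
7 -> fault, frames {0,2,3,7}
0 -> hit
5 -> fault, frames {0,2,3,7,5}
7 -> hit
5 -> hit
0 -> hit
7 -> hit
0 -> hit
9 -> fault, evict 5, frames {0,2,3,7,9}
7 -> hit
9 -> hit
4 -> fault, evict 9, frames {0,2,3,7,4}
Page faults: 7.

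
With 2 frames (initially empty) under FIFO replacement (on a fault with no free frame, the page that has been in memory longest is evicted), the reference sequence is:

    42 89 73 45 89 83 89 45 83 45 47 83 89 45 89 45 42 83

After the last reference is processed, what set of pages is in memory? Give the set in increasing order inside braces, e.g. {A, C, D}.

{42, 83}

42: fault, frames {42}
89: fault, frames {42,89}
73: fault, evict 42, frames {89,73}
45: fault, evict 89, frames {73,45}
89: fault, evict 73, frames {45,89}
83: fault, evict 45, frames {89,83}
89: hit
45: fault, evict 89, frames {83,45}
83: hit
45: hit
47: fault, evict 83, frames {45,47}
83: fault, evict 45, frames {47,83}
89: fault, evict 47, frames {83,89}
45: fault, evict 83, frames {89,45}
89: hit
45: hit
42: fault, evict 89, frames {45,42}
83: fault, evict 45, frames {42,83}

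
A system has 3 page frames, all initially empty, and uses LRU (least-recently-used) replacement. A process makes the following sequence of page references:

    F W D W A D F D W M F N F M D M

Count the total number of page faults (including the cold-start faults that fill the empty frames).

10

F: fault, frames [F]
W: fault, frames [F, W]
D: fault, frames [F, W, D]
W: hit
A: fault, evict F, frames [D, W, A]
D: hit
F: fault, evict W, frames [A, D, F]
D: hit
W: fault, evict A, frames [F, D, W]
M: fault, evict F, frames [D, W, M]
F: fault, evict D, frames [W, M, F]
N: fault, evict W, frames [M, F, N]
F: hit
M: hit
D: fault, evict N, frames [F, M, D]
M: hit
Page faults: 10.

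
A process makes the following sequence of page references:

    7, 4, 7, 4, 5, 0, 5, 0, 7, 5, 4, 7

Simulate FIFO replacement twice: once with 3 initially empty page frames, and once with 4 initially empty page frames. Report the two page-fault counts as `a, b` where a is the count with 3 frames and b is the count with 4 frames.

6, 4

3 frames: F F . . F F . . F . F . → 6 faults.
4 frames: F F . . F F . . . . . . → 4 faults.
4 < 6: adding a frame reduced faults, as is typical.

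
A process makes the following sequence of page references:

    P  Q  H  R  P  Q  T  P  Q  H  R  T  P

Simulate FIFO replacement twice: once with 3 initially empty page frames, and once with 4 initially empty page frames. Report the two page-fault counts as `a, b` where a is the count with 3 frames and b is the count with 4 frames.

10, 11

3 frames: F F F F F F F . . F F . F → 10 faults.
4 frames: F F F F . . F F F F F F F → 11 faults.
11 > 10: adding a frame increased faults — Belady's anomaly.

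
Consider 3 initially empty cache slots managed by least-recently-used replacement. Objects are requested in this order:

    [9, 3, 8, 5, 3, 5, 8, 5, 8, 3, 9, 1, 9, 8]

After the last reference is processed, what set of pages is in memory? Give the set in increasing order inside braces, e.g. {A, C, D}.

9 → miss, frames (9)
3 → miss, frames (9 3)
8 → miss, frames (9 3 8)
5 → miss, evict 9, frames (3 8 5)
3 → hit
5 → hit
8 → hit
5 → hit
8 → hit
3 → hit
9 → miss, evict 5, frames (8 3 9)
1 → miss, evict 8, frames (3 9 1)
9 → hit
8 → miss, evict 3, frames (1 9 8)

{1, 8, 9}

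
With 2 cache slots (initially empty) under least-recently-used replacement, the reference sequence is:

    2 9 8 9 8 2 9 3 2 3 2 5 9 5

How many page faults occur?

9

2 -> miss, frames {2}
9 -> miss, frames {2,9}
8 -> miss, evict 2, frames {9,8}
9 -> hit
8 -> hit
2 -> miss, evict 9, frames {8,2}
9 -> miss, evict 8, frames {2,9}
3 -> miss, evict 2, frames {9,3}
2 -> miss, evict 9, frames {3,2}
3 -> hit
2 -> hit
5 -> miss, evict 3, frames {2,5}
9 -> miss, evict 2, frames {5,9}
5 -> hit
Page faults: 9.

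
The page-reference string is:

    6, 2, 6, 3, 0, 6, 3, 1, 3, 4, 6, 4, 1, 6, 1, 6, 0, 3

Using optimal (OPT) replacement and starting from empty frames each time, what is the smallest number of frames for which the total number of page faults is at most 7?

4

f=1: 18 faults
f=2: 11 faults
f=3: 8 faults
f=4: 7 faults
f=5: 6 faults
f=6: 6 faults
Smallest f with faults ≤ 7 is 4.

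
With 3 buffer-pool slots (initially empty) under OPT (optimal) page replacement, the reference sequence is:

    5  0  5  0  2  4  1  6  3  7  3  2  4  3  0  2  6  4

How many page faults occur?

11

5 -> fault, frames (5)
0 -> fault, frames (5 0)
5 -> hit
0 -> hit
2 -> fault, frames (5 0 2)
4 -> fault, evict 5, frames (0 2 4)
1 -> fault, evict 0, frames (2 4 1)
6 -> fault, evict 1, frames (2 4 6)
3 -> fault, evict 6, frames (2 4 3)
7 -> fault, evict 4, frames (2 3 7)
3 -> hit
2 -> hit
4 -> fault, evict 7, frames (2 3 4)
3 -> hit
0 -> fault, evict 3, frames (2 4 0)
2 -> hit
6 -> fault, evict 0, frames (2 4 6)
4 -> hit
Page faults: 11.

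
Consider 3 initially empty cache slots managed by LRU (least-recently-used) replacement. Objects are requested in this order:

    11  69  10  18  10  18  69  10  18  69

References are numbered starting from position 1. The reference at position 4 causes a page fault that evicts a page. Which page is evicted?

pos 1: 11: miss, frames [11]
pos 2: 69: miss, frames [11, 69]
pos 3: 10: miss, frames [11, 69, 10]
pos 4: 18: miss, evict 11, frames [69, 10, 18]
At position 4, page 11 is evicted.

11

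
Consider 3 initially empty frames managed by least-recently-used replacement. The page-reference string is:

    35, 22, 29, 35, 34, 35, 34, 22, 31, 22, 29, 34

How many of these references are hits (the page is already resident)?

35 → fault, frames [35]
22 → fault, frames [35, 22]
29 → fault, frames [35, 22, 29]
35 → hit
34 → fault, evict 22, frames [29, 35, 34]
35 → hit
34 → hit
22 → fault, evict 29, frames [35, 34, 22]
31 → fault, evict 35, frames [34, 22, 31]
22 → hit
29 → fault, evict 34, frames [31, 22, 29]
34 → fault, evict 31, frames [22, 29, 34]
Hits: 4.

4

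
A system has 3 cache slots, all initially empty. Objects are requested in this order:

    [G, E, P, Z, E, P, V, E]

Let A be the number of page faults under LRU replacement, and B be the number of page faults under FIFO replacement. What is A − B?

Under LRU: F F F F . . F . → 5 faults.
Under FIFO: F F F F . . F F → 6 faults.
A − B = 5 − 6 = -1.

-1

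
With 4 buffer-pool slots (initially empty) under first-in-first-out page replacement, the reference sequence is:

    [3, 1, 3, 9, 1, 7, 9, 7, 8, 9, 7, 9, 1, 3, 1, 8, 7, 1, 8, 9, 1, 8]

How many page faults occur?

3: fault, frames [3]
1: fault, frames [3, 1]
3: hit
9: fault, frames [3, 1, 9]
1: hit
7: fault, frames [3, 1, 9, 7]
9: hit
7: hit
8: fault, evict 3, frames [1, 9, 7, 8]
9: hit
7: hit
9: hit
1: hit
3: fault, evict 1, frames [9, 7, 8, 3]
1: fault, evict 9, frames [7, 8, 3, 1]
8: hit
7: hit
1: hit
8: hit
9: fault, evict 7, frames [8, 3, 1, 9]
1: hit
8: hit
Page faults: 8.

8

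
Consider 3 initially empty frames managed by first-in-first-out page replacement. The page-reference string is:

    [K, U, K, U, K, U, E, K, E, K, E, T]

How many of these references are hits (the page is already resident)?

K: miss, frames (K)
U: miss, frames (K U)
K: hit
U: hit
K: hit
U: hit
E: miss, frames (K U E)
K: hit
E: hit
K: hit
E: hit
T: miss, evict K, frames (U E T)
Hits: 8.

8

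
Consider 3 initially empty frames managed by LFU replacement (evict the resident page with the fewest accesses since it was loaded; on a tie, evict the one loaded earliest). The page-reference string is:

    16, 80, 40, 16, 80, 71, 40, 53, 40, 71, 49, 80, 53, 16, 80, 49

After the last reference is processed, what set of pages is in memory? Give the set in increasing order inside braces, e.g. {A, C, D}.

16 → fault, frames (16)
80 → fault, frames (16 80)
40 → fault, frames (16 80 40)
16 → hit
80 → hit
71 → fault, evict 40, frames (16 80 71)
40 → fault, evict 71, frames (16 80 40)
53 → fault, evict 40, frames (16 80 53)
40 → fault, evict 53, frames (16 80 40)
71 → fault, evict 40, frames (16 80 71)
49 → fault, evict 71, frames (16 80 49)
80 → hit
53 → fault, evict 49, frames (16 80 53)
16 → hit
80 → hit
49 → fault, evict 53, frames (16 80 49)

{16, 49, 80}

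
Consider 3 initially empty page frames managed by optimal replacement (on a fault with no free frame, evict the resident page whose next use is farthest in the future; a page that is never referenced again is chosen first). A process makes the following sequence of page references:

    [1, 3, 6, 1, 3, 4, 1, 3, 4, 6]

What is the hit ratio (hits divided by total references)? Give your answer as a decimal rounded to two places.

0.50

1: miss, frames {1}
3: miss, frames {1,3}
6: miss, frames {1,3,6}
1: hit
3: hit
4: miss, evict 6, frames {1,3,4}
1: hit
3: hit
4: hit
6: miss, evict 4, frames {1,3,6}
Hits: 5 of 10 references → 5/10 = 0.5000.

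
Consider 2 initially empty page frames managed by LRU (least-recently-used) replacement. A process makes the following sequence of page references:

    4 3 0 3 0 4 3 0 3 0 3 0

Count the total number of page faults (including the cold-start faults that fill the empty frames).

6

4 -> fault, frames [4]
3 -> fault, frames [4, 3]
0 -> fault, evict 4, frames [3, 0]
3 -> hit
0 -> hit
4 -> fault, evict 3, frames [0, 4]
3 -> fault, evict 0, frames [4, 3]
0 -> fault, evict 4, frames [3, 0]
3 -> hit
0 -> hit
3 -> hit
0 -> hit
Page faults: 6.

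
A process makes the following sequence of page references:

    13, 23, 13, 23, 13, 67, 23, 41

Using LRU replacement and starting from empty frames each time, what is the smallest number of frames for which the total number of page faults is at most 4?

f=1: 8 faults
f=2: 5 faults
f=3: 4 faults
f=4: 4 faults
Smallest f with faults ≤ 4 is 3.

3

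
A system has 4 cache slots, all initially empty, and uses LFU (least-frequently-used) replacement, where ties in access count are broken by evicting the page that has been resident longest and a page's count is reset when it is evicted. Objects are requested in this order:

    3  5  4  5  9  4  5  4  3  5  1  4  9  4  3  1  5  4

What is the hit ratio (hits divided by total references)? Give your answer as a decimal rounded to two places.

3 -> fault, frames {3}
5 -> fault, frames {3,5}
4 -> fault, frames {3,5,4}
5 -> hit
9 -> fault, frames {3,5,4,9}
4 -> hit
5 -> hit
4 -> hit
3 -> hit
5 -> hit
1 -> fault, evict 9, frames {3,5,4,1}
4 -> hit
9 -> fault, evict 1, frames {3,5,4,9}
4 -> hit
3 -> hit
1 -> fault, evict 9, frames {3,5,4,1}
5 -> hit
4 -> hit
Hits: 11 of 18 references → 11/18 = 0.6111.

0.61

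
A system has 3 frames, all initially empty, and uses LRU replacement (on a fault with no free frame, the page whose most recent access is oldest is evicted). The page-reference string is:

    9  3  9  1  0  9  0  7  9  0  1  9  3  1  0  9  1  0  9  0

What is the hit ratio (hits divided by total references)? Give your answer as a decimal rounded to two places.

0.55

9: fault, frames (9)
3: fault, frames (9 3)
9: hit
1: fault, frames (3 9 1)
0: fault, evict 3, frames (9 1 0)
9: hit
0: hit
7: fault, evict 1, frames (9 0 7)
9: hit
0: hit
1: fault, evict 7, frames (9 0 1)
9: hit
3: fault, evict 0, frames (1 9 3)
1: hit
0: fault, evict 9, frames (3 1 0)
9: fault, evict 3, frames (1 0 9)
1: hit
0: hit
9: hit
0: hit
Hits: 11 of 20 references → 11/20 = 0.5500.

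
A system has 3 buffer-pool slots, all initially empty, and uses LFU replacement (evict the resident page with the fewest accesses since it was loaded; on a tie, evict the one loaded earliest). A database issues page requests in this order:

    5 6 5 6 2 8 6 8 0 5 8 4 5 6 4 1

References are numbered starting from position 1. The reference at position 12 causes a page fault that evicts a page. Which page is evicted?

pos 1: 5 → miss, frames {5}
pos 2: 6 → miss, frames {5,6}
pos 3: 5 → hit
pos 4: 6 → hit
pos 5: 2 → miss, frames {5,6,2}
pos 6: 8 → miss, evict 2, frames {5,6,8}
pos 7: 6 → hit
pos 8: 8 → hit
pos 9: 0 → miss, evict 5, frames {6,8,0}
pos 10: 5 → miss, evict 0, frames {6,8,5}
pos 11: 8 → hit
pos 12: 4 → miss, evict 5, frames {6,8,4}
At position 12, page 5 is evicted.

5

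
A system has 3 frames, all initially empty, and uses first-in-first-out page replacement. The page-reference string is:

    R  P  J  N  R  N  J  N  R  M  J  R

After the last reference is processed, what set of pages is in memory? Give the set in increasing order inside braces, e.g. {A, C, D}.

{J, M, R}

R: miss, frames {R}
P: miss, frames {R,P}
J: miss, frames {R,P,J}
N: miss, evict R, frames {P,J,N}
R: miss, evict P, frames {J,N,R}
N: hit
J: hit
N: hit
R: hit
M: miss, evict J, frames {N,R,M}
J: miss, evict N, frames {R,M,J}
R: hit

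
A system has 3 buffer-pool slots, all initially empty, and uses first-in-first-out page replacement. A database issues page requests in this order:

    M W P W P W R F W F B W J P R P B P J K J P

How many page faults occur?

14

M -> fault, frames [M]
W -> fault, frames [M, W]
P -> fault, frames [M, W, P]
W -> hit
P -> hit
W -> hit
R -> fault, evict M, frames [W, P, R]
F -> fault, evict W, frames [P, R, F]
W -> fault, evict P, frames [R, F, W]
F -> hit
B -> fault, evict R, frames [F, W, B]
W -> hit
J -> fault, evict F, frames [W, B, J]
P -> fault, evict W, frames [B, J, P]
R -> fault, evict B, frames [J, P, R]
P -> hit
B -> fault, evict J, frames [P, R, B]
P -> hit
J -> fault, evict P, frames [R, B, J]
K -> fault, evict R, frames [B, J, K]
J -> hit
P -> fault, evict B, frames [J, K, P]
Page faults: 14.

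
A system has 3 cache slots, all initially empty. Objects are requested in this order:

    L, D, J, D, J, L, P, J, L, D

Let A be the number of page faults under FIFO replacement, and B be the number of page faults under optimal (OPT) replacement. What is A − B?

Under FIFO: F F F . . . F . F F → 6 faults.
Under OPT: F F F . . . F . . F → 5 faults.
A − B = 6 − 5 = 1.

1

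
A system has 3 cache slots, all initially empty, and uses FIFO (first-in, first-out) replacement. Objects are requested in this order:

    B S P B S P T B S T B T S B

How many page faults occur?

6

B: fault, frames {B}
S: fault, frames {B,S}
P: fault, frames {B,S,P}
B: hit
S: hit
P: hit
T: fault, evict B, frames {S,P,T}
B: fault, evict S, frames {P,T,B}
S: fault, evict P, frames {T,B,S}
T: hit
B: hit
T: hit
S: hit
B: hit
Page faults: 6.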